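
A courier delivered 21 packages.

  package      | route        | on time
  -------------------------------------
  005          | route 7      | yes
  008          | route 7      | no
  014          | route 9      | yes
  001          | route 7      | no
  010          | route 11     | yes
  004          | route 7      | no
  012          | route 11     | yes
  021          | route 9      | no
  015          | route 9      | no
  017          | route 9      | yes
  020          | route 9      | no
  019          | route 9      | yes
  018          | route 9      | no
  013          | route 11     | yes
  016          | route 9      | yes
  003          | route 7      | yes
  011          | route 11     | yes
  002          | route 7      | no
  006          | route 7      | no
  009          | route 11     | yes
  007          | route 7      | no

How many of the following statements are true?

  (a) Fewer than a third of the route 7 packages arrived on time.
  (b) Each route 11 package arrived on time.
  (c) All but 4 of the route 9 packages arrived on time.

(a) route 7: |A| = 8, |A ∩ B| = 2; needs |A ∩ B| / |A| < 1/3 — true.
(b) route 11: |A| = 5, |A ∩ B| = 5; needs A ⊆ B, i.e. every element of A is in B (|A ∖ B| = 0) — true.
(c) route 9: |A| = 8, |A ∩ B| = 4; needs |A ∖ B| = 4 — true.

3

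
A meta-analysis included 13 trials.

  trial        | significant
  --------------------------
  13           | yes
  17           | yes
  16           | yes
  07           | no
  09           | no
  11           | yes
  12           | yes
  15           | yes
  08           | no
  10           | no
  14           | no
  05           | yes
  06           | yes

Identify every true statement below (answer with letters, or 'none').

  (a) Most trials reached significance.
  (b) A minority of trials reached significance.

(a)

|A| = 13, |A ∩ B| = 8, |A ∖ B| = 5.
(a) |A ∩ B| > |A ∖ B|: holds.
(b) |A ∩ B| < |A ∖ B|: fails.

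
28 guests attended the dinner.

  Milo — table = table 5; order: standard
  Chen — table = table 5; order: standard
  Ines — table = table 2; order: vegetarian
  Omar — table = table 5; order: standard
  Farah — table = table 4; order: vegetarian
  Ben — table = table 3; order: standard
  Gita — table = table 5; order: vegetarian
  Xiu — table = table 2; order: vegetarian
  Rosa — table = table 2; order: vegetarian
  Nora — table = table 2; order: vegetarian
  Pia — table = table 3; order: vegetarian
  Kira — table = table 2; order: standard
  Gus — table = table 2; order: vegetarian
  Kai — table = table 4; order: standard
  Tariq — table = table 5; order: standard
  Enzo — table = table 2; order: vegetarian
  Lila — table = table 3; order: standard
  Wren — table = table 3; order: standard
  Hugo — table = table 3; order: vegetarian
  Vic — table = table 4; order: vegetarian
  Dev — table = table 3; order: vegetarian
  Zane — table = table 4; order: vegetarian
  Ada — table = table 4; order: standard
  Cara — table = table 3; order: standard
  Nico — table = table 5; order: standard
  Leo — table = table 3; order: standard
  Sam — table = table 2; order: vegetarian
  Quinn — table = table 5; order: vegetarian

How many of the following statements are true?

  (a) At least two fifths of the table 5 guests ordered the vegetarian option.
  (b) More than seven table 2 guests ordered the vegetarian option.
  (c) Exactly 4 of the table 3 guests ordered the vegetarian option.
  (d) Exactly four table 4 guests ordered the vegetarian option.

0

(a) table 5: |A| = 7, |A ∩ B| = 2; needs |A ∩ B| / |A| ≥ 2/5 — false.
(b) table 2: |A| = 8, |A ∩ B| = 7; needs |A ∩ B| > 7 — false.
(c) table 3: |A| = 8, |A ∩ B| = 3; needs |A ∩ B| = 4 — false.
(d) table 4: |A| = 5, |A ∩ B| = 3; needs |A ∩ B| = 4 — false.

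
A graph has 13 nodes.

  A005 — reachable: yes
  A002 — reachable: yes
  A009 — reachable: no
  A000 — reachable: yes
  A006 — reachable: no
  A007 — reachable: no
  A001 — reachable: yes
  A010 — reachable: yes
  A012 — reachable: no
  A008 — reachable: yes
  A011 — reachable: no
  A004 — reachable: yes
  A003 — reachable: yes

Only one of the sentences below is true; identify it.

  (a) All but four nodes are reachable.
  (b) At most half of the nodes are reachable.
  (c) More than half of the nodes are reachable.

(c)

|A| = 13, |A ∩ B| = 8, |A ∖ B| = 5.
(a) requires |A ∖ B| = 4: false.
(b) requires |A ∩ B| ≤ |A ∖ B|: false.
(c) requires |A ∩ B| > |A ∖ B|: true.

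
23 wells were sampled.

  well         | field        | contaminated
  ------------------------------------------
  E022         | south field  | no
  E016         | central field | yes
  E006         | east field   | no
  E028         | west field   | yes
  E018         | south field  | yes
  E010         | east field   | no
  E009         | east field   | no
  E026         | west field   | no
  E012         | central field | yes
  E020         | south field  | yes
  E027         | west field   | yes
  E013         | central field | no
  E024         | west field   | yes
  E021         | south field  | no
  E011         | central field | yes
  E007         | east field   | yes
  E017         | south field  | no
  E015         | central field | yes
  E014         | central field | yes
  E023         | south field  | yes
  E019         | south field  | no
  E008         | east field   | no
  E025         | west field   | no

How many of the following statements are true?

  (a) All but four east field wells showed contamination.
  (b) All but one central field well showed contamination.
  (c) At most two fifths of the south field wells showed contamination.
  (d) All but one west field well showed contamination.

(a) east field: |A| = 5, |A ∩ B| = 1; needs |A ∖ B| = 4 — true.
(b) central field: |A| = 6, |A ∩ B| = 5; needs |A ∖ B| = 1 — true.
(c) south field: |A| = 7, |A ∩ B| = 3; needs |A ∩ B| / |A| ≤ 2/5 — false.
(d) west field: |A| = 5, |A ∩ B| = 3; needs |A ∖ B| = 1 — false.

2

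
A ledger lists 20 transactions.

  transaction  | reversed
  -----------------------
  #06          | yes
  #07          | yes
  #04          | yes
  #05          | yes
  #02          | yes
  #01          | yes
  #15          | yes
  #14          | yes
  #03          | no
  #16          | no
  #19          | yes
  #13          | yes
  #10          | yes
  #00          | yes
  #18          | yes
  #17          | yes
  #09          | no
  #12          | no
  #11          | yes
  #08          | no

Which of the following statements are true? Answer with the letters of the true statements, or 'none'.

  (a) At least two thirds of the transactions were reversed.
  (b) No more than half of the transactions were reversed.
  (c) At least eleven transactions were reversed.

|A| = 20, |A ∩ B| = 15, |A ∖ B| = 5.
(a) |A ∩ B| / |A| ≥ 2/3: holds.
(b) |A ∩ B| ≤ |A ∖ B|: fails.
(c) |A ∩ B| ≥ 11: holds.

(a), (c)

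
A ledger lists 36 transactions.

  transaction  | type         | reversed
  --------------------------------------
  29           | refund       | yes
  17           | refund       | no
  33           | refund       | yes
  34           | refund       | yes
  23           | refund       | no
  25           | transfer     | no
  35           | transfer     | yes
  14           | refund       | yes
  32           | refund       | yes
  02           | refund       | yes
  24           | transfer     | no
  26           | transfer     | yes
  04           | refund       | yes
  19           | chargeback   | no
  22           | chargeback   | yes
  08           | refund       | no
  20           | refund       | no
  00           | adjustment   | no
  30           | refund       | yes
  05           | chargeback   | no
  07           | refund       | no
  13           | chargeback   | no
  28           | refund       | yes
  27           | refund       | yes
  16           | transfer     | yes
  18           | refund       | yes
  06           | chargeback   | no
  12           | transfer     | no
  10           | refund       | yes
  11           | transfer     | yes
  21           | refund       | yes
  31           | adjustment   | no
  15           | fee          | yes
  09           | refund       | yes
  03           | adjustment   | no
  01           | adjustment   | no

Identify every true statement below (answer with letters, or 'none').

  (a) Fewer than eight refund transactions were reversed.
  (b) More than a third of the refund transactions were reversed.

|A| = 19, |A ∩ B| = 14, |A ∖ B| = 5.
(a) |A ∩ B| < 8: fails.
(b) |A ∩ B| / |A| > 1/3: holds.

(b)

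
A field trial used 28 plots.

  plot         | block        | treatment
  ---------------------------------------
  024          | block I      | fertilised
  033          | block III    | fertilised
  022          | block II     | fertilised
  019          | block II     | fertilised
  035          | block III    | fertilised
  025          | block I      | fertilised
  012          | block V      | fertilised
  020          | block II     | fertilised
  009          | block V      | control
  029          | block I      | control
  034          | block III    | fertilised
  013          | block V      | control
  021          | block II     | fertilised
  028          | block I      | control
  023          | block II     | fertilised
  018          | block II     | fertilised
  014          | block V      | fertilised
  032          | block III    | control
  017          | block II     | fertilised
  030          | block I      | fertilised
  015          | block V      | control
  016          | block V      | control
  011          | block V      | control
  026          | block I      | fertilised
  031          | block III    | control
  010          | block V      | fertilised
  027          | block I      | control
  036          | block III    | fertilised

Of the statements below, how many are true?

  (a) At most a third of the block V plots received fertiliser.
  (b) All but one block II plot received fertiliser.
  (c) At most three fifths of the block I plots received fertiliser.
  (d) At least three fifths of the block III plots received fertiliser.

2

(a) block V: |A| = 8, |A ∩ B| = 3; needs |A ∩ B| / |A| ≤ 1/3 — false.
(b) block II: |A| = 7, |A ∩ B| = 7; needs |A ∖ B| = 1 — false.
(c) block I: |A| = 7, |A ∩ B| = 4; needs |A ∩ B| / |A| ≤ 3/5 — true.
(d) block III: |A| = 6, |A ∩ B| = 4; needs |A ∩ B| / |A| ≥ 3/5 — true.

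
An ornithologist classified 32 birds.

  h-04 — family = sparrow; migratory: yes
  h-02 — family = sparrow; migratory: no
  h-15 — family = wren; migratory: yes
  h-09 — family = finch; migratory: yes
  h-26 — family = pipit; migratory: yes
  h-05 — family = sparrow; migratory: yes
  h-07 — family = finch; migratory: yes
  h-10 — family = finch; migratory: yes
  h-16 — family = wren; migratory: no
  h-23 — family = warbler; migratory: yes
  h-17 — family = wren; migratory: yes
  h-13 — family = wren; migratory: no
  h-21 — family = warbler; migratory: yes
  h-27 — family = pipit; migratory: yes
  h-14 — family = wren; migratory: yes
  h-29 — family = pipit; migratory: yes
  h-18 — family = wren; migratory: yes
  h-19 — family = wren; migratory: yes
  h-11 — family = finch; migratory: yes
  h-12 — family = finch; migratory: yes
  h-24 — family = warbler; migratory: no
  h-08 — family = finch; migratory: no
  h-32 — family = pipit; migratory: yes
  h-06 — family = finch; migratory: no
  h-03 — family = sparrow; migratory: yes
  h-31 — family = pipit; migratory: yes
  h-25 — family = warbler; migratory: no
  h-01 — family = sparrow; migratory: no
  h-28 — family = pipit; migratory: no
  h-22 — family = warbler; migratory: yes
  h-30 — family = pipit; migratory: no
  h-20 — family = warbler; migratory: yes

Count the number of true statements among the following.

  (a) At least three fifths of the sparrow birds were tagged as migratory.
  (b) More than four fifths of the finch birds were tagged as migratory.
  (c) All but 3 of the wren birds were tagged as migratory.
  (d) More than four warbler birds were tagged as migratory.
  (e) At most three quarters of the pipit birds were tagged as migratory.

(a) sparrow: |A| = 5, |A ∩ B| = 3; needs |A ∩ B| / |A| ≥ 3/5 — true.
(b) finch: |A| = 7, |A ∩ B| = 5; needs |A ∩ B| / |A| > 4/5 — false.
(c) wren: |A| = 7, |A ∩ B| = 5; needs |A ∖ B| = 3 — false.
(d) warbler: |A| = 6, |A ∩ B| = 4; needs |A ∩ B| > 4 — false.
(e) pipit: |A| = 7, |A ∩ B| = 5; needs |A ∩ B| / |A| ≤ 3/4 — true.

2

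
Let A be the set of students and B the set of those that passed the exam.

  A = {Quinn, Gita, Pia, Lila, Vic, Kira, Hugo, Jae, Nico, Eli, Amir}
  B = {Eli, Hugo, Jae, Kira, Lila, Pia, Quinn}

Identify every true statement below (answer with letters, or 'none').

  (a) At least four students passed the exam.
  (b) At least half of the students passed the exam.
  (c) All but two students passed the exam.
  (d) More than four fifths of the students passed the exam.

(a), (b)

|A| = 11, |A ∩ B| = 7, |A ∖ B| = 4.
(a) |A ∩ B| ≥ 4: holds.
(b) |A ∩ B| ≥ |A ∖ B|: holds.
(c) |A ∖ B| = 2: fails.
(d) |A ∩ B| / |A| > 4/5: fails.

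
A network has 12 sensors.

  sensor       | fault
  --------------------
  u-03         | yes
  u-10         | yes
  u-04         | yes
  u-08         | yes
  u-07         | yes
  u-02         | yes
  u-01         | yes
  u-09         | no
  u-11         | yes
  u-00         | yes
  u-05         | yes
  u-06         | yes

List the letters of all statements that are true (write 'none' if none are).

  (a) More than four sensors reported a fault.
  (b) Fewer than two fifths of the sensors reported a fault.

(a)

|A| = 12, |A ∩ B| = 11, |A ∖ B| = 1.
(a) |A ∩ B| > 4: holds.
(b) |A ∩ B| / |A| < 2/5: fails.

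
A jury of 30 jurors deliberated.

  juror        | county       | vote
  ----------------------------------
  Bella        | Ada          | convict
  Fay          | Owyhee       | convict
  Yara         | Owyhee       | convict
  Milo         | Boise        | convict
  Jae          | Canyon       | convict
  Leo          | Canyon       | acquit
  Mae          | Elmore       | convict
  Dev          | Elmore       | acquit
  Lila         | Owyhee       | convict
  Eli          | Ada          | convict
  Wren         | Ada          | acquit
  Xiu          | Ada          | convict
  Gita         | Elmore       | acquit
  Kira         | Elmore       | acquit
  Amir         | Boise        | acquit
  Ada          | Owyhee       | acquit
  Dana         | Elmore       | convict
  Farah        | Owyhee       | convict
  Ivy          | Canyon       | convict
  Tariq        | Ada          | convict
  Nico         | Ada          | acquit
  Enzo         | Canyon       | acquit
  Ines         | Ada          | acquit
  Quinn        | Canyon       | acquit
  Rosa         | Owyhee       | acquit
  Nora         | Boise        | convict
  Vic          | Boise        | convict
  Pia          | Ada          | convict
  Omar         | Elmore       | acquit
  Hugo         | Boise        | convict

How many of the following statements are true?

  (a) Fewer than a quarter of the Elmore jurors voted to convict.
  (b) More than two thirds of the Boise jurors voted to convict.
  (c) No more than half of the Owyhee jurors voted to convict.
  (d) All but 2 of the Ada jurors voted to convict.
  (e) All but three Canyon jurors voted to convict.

2

(a) Elmore: |A| = 6, |A ∩ B| = 2; needs |A ∩ B| / |A| < 1/4 — false.
(b) Boise: |A| = 5, |A ∩ B| = 4; needs |A ∩ B| / |A| > 2/3 — true.
(c) Owyhee: |A| = 6, |A ∩ B| = 4; needs |A ∩ B| ≤ |A ∖ B| — false.
(d) Ada: |A| = 8, |A ∩ B| = 5; needs |A ∖ B| = 2 — false.
(e) Canyon: |A| = 5, |A ∩ B| = 2; needs |A ∖ B| = 3 — true.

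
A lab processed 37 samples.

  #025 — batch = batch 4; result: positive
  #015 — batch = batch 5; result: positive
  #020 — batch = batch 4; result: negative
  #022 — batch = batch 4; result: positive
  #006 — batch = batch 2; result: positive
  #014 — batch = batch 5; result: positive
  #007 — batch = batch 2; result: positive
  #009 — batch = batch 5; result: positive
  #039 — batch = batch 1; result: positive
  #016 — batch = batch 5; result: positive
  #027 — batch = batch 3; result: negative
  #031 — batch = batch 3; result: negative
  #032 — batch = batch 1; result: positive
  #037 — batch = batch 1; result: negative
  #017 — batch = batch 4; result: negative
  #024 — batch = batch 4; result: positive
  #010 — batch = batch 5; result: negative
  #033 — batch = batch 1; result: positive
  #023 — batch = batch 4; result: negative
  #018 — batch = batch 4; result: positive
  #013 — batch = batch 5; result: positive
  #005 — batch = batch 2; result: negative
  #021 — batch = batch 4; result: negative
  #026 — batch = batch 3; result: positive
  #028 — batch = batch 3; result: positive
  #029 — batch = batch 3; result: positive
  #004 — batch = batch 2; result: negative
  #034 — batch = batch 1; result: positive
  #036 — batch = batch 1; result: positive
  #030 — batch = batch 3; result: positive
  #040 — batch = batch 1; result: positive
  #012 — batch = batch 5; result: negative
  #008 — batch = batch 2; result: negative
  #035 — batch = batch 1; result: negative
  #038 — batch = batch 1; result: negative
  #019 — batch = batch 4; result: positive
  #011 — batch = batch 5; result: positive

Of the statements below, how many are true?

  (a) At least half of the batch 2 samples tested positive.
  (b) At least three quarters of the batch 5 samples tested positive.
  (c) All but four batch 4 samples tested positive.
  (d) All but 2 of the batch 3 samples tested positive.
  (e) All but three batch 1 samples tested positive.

(a) batch 2: |A| = 5, |A ∩ B| = 2; needs |A ∩ B| ≥ |A ∖ B| — false.
(b) batch 5: |A| = 8, |A ∩ B| = 6; needs |A ∩ B| / |A| ≥ 3/4 — true.
(c) batch 4: |A| = 9, |A ∩ B| = 5; needs |A ∖ B| = 4 — true.
(d) batch 3: |A| = 6, |A ∩ B| = 4; needs |A ∖ B| = 2 — true.
(e) batch 1: |A| = 9, |A ∩ B| = 6; needs |A ∖ B| = 3 — true.

4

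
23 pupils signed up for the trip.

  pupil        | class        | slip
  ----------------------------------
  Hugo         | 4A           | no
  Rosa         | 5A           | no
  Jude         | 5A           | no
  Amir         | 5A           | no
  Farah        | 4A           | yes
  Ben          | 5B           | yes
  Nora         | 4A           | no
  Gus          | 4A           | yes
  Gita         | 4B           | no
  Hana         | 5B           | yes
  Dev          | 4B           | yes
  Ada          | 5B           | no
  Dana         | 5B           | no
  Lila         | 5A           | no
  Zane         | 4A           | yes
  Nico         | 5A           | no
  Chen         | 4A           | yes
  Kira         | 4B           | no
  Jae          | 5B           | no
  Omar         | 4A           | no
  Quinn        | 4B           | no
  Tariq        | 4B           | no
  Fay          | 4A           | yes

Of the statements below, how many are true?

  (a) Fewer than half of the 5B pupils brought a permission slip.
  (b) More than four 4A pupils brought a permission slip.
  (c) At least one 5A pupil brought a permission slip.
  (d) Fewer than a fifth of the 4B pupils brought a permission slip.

(a) 5B: |A| = 5, |A ∩ B| = 2; needs |A ∩ B| < |A ∖ B| — true.
(b) 4A: |A| = 8, |A ∩ B| = 5; needs |A ∩ B| > 4 — true.
(c) 5A: |A| = 5, |A ∩ B| = 0; needs A ∩ B ≠ ∅ (|A ∩ B| ≥ 1) — false.
(d) 4B: |A| = 5, |A ∩ B| = 1; needs |A ∩ B| / |A| < 1/5 — false.

2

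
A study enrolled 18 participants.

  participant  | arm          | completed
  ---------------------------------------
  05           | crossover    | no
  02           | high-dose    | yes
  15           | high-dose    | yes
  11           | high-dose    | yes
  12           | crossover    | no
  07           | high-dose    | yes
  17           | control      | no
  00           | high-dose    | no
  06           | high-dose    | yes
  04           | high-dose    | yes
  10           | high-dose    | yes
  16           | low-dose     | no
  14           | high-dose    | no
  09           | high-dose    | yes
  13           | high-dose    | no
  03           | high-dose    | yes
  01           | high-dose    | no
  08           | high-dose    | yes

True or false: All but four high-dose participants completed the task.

'All but four high-dose participants completed the task' holds iff |A ∖ B| = 4.
A (the restrictor) = {02, 15, 11, 07, 00, 06, 04, 10, 14, 09, 13, 03, 01, 08}, |A| = 14.
A ∖ B = {00, 14, 13, 01}, so |A ∖ B| = 4.
|A ∖ B| = 4, so the statement is true.

True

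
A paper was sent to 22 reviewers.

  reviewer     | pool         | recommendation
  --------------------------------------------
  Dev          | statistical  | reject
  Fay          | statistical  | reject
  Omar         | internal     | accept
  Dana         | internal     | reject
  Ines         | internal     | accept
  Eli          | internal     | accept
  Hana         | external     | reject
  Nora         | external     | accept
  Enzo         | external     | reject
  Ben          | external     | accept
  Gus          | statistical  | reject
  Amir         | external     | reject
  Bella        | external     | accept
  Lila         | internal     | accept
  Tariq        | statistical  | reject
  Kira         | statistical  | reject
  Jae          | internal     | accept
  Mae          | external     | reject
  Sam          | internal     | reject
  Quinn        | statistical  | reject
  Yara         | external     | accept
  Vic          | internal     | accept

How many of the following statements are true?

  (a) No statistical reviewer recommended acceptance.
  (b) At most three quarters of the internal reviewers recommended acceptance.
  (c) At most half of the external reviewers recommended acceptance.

3

(a) statistical: |A| = 6, |A ∩ B| = 0; needs A ∩ B = ∅ (|A ∩ B| = 0) — true.
(b) internal: |A| = 8, |A ∩ B| = 6; needs |A ∩ B| / |A| ≤ 3/4 — true.
(c) external: |A| = 8, |A ∩ B| = 4; needs |A ∩ B| ≤ |A ∖ B| — true.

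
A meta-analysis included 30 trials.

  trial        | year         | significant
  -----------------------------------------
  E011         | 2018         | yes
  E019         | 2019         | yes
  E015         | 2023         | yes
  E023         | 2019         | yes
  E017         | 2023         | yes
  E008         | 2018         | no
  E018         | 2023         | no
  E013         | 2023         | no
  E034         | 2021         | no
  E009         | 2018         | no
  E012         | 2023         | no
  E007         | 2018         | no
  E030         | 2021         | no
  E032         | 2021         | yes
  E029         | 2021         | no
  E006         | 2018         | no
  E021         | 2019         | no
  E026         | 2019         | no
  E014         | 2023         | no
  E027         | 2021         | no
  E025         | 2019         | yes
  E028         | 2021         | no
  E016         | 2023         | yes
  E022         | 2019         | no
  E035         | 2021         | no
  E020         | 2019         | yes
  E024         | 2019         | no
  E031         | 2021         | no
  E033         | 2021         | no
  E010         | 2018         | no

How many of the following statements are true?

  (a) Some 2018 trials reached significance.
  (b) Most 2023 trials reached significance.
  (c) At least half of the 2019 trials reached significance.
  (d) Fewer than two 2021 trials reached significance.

(a) 2018: |A| = 6, |A ∩ B| = 1; needs A ∩ B ≠ ∅ (|A ∩ B| ≥ 1) — true.
(b) 2023: |A| = 7, |A ∩ B| = 3; needs |A ∩ B| > |A ∖ B| — false.
(c) 2019: |A| = 8, |A ∩ B| = 4; needs |A ∩ B| ≥ |A ∖ B| — true.
(d) 2021: |A| = 9, |A ∩ B| = 1; needs |A ∩ B| < 2 — true.

3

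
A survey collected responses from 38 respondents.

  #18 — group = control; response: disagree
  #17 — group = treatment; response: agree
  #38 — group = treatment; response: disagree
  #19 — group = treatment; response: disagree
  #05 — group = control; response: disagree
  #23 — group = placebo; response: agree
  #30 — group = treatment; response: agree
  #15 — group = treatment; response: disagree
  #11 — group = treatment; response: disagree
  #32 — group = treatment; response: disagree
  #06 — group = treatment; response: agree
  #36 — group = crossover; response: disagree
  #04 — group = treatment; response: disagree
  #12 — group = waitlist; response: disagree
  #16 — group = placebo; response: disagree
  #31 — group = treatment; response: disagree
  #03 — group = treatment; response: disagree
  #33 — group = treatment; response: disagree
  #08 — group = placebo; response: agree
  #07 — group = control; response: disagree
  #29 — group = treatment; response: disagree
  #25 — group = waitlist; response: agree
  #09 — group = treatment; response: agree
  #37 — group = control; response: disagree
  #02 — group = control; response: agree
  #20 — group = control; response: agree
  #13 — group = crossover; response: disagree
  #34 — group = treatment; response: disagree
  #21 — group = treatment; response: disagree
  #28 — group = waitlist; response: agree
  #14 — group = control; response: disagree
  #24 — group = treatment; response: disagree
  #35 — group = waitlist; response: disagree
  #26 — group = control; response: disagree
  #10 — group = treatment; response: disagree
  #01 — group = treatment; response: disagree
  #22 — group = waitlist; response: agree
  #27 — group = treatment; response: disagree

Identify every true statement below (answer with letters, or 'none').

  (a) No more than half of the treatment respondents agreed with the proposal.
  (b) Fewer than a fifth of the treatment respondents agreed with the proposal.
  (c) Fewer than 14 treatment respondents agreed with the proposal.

|A| = 20, |A ∩ B| = 4, |A ∖ B| = 16.
(a) |A ∩ B| ≤ |A ∖ B|: holds.
(b) |A ∩ B| / |A| < 1/5: fails.
(c) |A ∩ B| < 14: holds.

(a), (c)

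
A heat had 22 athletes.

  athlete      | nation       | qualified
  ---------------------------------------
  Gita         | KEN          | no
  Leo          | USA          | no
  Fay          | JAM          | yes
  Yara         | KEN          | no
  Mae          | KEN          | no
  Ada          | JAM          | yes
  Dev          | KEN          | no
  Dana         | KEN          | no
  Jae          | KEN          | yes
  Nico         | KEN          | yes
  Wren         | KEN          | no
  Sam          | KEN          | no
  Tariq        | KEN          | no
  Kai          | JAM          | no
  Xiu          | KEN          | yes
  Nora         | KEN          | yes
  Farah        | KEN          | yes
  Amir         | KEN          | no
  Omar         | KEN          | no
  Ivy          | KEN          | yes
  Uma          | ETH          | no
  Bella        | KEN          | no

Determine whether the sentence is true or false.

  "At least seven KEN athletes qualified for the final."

False

The determiner here denotes the relation: |A ∩ B| ≥ 7.
|A| = 17, |A ∩ B| = 6, |A ∖ B| = 11.
|A ∩ B| = 6, so the statement is false.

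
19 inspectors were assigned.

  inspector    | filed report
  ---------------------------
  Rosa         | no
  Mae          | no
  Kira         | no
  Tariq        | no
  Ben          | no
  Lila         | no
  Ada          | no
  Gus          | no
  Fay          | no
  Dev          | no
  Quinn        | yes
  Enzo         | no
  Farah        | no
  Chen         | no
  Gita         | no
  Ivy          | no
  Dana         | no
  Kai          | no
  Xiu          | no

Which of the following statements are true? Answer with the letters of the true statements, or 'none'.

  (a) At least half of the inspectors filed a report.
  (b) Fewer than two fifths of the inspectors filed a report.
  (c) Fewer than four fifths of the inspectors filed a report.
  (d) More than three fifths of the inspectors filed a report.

|A| = 19, |A ∩ B| = 1, |A ∖ B| = 18.
(a) |A ∩ B| ≥ |A ∖ B|: fails.
(b) |A ∩ B| / |A| < 2/5: holds.
(c) |A ∩ B| / |A| < 4/5: holds.
(d) |A ∩ B| / |A| > 3/5: fails.

(b), (c)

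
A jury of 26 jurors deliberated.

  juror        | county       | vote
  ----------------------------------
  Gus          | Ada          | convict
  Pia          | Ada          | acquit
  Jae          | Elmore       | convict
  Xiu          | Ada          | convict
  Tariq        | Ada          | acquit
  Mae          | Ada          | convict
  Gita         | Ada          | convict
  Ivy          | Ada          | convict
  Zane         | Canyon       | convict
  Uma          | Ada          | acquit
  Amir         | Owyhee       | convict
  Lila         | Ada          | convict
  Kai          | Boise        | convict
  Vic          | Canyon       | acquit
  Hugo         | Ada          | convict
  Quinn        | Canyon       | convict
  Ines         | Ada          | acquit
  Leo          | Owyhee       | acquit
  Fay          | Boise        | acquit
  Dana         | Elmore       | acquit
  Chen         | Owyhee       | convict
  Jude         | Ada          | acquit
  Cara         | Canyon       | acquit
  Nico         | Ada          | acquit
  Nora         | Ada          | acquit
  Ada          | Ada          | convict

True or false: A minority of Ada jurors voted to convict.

False

Truth condition: |A ∩ B| < |A ∖ B|.
|A| = 15, |A ∩ B| = 8, |A ∖ B| = 7.
8 > 7, so the statement is false.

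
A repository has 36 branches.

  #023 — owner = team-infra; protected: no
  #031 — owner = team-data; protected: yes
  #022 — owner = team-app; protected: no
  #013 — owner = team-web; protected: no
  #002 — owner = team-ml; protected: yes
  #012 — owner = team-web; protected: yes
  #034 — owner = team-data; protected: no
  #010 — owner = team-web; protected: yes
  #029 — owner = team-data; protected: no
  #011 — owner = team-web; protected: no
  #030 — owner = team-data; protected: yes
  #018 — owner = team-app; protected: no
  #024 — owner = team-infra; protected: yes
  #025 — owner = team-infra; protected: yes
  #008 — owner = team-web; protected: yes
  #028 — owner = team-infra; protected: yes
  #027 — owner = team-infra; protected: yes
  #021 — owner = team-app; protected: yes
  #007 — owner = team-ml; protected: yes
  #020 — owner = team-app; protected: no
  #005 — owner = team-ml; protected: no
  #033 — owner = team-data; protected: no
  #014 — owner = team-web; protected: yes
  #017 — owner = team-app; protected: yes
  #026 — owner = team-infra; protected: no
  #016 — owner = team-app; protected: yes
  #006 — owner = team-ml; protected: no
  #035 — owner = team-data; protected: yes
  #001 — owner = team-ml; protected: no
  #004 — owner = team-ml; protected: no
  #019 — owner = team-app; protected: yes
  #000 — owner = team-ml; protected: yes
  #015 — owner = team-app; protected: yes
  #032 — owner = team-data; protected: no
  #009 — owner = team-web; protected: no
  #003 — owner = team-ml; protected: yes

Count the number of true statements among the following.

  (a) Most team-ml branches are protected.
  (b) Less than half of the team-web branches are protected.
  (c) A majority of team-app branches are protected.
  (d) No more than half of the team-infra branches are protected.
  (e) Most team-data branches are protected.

(a) team-ml: |A| = 8, |A ∩ B| = 4; needs |A ∩ B| > |A ∖ B| — false.
(b) team-web: |A| = 7, |A ∩ B| = 4; needs |A ∩ B| < |A ∖ B| — false.
(c) team-app: |A| = 8, |A ∩ B| = 5; needs |A ∩ B| > |A ∖ B| — true.
(d) team-infra: |A| = 6, |A ∩ B| = 4; needs |A ∩ B| ≤ |A ∖ B| — false.
(e) team-data: |A| = 7, |A ∩ B| = 3; needs |A ∩ B| > |A ∖ B| — false.

1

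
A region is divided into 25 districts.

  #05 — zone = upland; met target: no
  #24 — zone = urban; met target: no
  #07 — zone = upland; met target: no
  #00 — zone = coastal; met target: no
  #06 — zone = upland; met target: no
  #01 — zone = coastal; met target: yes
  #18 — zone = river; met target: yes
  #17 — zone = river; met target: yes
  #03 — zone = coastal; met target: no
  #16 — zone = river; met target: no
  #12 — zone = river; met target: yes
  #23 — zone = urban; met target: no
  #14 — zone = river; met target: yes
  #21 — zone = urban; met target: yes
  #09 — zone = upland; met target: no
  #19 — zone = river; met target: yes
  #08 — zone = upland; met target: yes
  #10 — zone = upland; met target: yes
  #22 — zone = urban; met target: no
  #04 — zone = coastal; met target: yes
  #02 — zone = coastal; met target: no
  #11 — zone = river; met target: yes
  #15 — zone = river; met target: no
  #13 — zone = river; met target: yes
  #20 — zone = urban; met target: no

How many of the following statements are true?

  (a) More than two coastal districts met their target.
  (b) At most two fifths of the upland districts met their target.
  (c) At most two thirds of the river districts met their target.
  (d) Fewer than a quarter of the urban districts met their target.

(a) coastal: |A| = 5, |A ∩ B| = 2; needs |A ∩ B| > 2 — false.
(b) upland: |A| = 6, |A ∩ B| = 2; needs |A ∩ B| / |A| ≤ 2/5 — true.
(c) river: |A| = 9, |A ∩ B| = 7; needs |A ∩ B| / |A| ≤ 2/3 — false.
(d) urban: |A| = 5, |A ∩ B| = 1; needs |A ∩ B| / |A| < 1/4 — true.

2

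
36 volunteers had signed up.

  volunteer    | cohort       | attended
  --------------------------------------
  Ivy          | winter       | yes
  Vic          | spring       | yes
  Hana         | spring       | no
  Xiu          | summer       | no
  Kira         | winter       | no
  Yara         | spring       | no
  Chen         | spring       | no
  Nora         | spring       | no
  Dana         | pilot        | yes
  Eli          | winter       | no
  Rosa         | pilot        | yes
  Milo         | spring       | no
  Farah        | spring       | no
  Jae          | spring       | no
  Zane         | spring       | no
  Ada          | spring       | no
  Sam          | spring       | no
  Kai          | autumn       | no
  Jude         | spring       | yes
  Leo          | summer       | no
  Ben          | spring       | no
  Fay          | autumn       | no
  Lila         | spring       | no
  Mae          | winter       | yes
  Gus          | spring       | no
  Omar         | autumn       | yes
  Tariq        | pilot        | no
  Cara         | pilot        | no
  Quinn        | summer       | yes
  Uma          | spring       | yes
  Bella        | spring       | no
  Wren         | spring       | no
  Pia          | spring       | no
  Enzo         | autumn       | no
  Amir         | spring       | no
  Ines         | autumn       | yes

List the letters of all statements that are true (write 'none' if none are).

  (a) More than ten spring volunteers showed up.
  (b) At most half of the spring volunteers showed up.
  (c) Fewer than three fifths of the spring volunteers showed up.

(b), (c)

|A| = 20, |A ∩ B| = 3, |A ∖ B| = 17.
(a) |A ∩ B| > 10: fails.
(b) |A ∩ B| ≤ |A ∖ B|: holds.
(c) |A ∩ B| / |A| < 3/5: holds.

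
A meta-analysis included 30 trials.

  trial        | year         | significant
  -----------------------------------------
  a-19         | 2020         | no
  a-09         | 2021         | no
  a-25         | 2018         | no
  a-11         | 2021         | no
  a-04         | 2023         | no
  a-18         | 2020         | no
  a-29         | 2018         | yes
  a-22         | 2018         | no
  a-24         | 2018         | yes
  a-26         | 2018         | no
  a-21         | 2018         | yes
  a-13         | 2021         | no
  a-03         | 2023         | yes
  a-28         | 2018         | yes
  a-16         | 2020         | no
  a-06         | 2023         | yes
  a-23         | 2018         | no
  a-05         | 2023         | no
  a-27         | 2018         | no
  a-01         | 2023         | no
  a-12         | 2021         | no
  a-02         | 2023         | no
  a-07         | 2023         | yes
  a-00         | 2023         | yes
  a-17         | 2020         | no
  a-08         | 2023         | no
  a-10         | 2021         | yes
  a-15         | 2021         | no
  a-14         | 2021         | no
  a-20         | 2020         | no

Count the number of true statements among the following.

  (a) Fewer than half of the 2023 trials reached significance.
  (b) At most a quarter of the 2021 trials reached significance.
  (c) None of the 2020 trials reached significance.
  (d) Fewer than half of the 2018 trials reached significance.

4

(a) 2023: |A| = 9, |A ∩ B| = 4; needs |A ∩ B| < |A ∖ B| — true.
(b) 2021: |A| = 7, |A ∩ B| = 1; needs |A ∩ B| / |A| ≤ 1/4 — true.
(c) 2020: |A| = 5, |A ∩ B| = 0; needs A ∩ B = ∅ (|A ∩ B| = 0) — true.
(d) 2018: |A| = 9, |A ∩ B| = 4; needs |A ∩ B| < |A ∖ B| — true.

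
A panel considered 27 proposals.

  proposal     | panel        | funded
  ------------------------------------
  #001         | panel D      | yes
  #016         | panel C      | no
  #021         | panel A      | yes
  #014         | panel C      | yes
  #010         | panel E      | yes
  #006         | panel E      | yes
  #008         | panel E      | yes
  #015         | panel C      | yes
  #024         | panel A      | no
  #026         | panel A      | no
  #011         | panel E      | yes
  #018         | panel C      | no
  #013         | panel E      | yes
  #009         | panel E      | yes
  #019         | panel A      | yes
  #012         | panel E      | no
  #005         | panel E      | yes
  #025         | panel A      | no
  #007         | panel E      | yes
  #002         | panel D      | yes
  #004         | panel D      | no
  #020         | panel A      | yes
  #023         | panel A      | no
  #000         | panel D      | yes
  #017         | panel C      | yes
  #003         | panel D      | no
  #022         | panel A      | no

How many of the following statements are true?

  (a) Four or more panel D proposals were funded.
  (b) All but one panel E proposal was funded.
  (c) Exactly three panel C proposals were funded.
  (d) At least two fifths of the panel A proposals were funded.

2

(a) panel D: |A| = 5, |A ∩ B| = 3; needs |A ∩ B| ≥ 4 — false.
(b) panel E: |A| = 9, |A ∩ B| = 8; needs |A ∖ B| = 1 — true.
(c) panel C: |A| = 5, |A ∩ B| = 3; needs |A ∩ B| = 3 — true.
(d) panel A: |A| = 8, |A ∩ B| = 3; needs |A ∩ B| / |A| ≥ 2/5 — false.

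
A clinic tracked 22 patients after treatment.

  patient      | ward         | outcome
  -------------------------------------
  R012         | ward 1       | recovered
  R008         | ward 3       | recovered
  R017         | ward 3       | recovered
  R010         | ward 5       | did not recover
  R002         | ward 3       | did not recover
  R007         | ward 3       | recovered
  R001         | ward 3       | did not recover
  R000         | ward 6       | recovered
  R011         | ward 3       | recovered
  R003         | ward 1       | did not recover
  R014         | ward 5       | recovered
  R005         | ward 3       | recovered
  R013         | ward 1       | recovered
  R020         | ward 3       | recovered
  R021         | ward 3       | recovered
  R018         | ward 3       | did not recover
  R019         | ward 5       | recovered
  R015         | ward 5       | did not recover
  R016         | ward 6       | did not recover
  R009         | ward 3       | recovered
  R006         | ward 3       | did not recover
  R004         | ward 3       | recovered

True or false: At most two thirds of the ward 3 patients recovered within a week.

False

'At most two thirds of the ward 3 patients recovered within a week' holds iff |A ∩ B| / |A| ≤ 2/3.
A (the restrictor) = {R008, R017, R002, R007, R001, R011, R005, R020, R021, R018, R009, R006, R004}, |A| = 13.
A ∩ B = {R008, R017, R007, R011, R005, R020, R021, R009, R004}, so |A ∩ B| = 9.
A ∖ B = {R002, R001, R018, R006}, so |A ∖ B| = 4.
|A ∩ B|/|A| = 9/13, so the statement is false.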